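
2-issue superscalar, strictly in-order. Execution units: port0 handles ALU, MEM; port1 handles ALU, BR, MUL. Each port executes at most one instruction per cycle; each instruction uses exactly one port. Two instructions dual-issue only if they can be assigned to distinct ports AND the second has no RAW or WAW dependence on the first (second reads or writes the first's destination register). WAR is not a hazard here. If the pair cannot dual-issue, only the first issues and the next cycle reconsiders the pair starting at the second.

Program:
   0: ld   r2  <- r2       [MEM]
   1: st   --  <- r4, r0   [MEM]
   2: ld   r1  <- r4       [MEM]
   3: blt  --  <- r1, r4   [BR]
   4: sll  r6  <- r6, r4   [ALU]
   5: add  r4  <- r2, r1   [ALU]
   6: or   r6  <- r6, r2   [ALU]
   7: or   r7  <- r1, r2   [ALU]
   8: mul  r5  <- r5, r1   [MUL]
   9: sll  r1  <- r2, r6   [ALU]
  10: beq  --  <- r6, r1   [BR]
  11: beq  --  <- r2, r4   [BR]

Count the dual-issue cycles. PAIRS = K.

PAIRS = 3

  cy0 -> i0 (ld) no-port MEM/MEM
  cy1 -> i1 (st) no-port MEM/MEM
  cy2 -> i2 (ld) RAW r1
  cy3 -> i3+i4 (blt/sll) 2-wide
  cy4 -> i5+i6 (add/or) 2-wide
  cy5 -> i7+i8 (or/mul) 2-wide
  cy6 -> i9 (sll) RAW r1
  cy7 -> i10 (beq) no-port BR/BR
  cy8 -> i11 (beq) tail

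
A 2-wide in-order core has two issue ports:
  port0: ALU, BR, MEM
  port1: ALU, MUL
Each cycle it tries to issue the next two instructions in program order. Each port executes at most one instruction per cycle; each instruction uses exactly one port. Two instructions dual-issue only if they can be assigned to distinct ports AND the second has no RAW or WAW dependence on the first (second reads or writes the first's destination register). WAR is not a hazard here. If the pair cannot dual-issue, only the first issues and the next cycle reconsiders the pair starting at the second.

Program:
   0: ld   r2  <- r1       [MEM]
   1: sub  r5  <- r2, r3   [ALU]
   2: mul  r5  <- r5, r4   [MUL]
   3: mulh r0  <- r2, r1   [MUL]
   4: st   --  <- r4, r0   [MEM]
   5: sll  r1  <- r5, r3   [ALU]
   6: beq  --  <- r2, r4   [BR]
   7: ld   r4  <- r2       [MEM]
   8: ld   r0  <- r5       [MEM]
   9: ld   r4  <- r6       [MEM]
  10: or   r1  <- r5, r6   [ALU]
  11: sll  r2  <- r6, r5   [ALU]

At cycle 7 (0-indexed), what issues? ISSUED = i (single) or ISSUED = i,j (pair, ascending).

t=0 i0:ld ; RAW r2
t=1 i1:sub ; RAW+WAW r5
t=2 i2:mul ; no-port MUL/MUL
t=3 i3:mulh ; RAW r0
t=4 i4+i5:st/sll ; pair
t=5 i6:beq ; no-port BR/MEM
t=6 i7:ld ; no-port MEM/MEM
t=7 i8:ld ; no-port MEM/MEM
t=8 i9+i10:ld/or ; pair
t=9 i11:sll ; tail

ISSUED = 8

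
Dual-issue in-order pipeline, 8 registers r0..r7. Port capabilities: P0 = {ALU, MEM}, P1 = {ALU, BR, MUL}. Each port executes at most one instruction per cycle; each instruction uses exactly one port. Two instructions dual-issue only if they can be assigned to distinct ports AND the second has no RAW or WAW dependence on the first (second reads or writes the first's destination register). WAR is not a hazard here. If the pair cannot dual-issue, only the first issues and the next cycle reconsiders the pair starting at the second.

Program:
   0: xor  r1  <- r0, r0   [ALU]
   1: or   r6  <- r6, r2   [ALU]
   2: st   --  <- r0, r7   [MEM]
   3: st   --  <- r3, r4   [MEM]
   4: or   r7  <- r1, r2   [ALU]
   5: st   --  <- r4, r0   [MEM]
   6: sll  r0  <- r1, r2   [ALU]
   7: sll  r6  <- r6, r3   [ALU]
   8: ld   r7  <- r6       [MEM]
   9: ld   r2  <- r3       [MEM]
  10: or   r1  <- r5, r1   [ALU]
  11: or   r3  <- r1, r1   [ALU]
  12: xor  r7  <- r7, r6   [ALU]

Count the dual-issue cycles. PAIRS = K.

c0: i0/i1 xor;or  pair
c1: i2 st  no-port MEM/MEM
c2: i3/i4 st;or  pair
c3: i5/i6 st;sll  pair
c4: i7 sll  RAW r6
c5: i8 ld  no-port MEM/MEM
c6: i9/i10 ld;or  pair
c7: i11/i12 or;xor  pair

PAIRS = 5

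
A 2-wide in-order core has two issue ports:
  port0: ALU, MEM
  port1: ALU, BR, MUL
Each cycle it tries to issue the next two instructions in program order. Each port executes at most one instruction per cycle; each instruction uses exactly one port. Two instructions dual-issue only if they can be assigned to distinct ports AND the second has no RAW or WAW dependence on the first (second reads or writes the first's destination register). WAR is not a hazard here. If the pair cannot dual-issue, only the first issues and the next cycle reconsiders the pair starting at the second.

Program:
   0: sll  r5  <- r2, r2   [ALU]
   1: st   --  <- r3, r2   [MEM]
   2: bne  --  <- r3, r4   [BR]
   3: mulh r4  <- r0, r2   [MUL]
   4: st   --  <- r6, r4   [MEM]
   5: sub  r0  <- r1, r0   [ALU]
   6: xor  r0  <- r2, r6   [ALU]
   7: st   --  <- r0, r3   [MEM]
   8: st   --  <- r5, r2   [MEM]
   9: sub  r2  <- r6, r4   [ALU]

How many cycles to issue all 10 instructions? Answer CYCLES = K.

t=0 i0&i1:sll;st ; pair
t=1 i2:bne ; no-port BR/MUL
t=2 i3:mulh ; RAW r4
t=3 i4&i5:st;sub ; pair
t=4 i6:xor ; RAW r0
t=5 i7:st ; no-port MEM/MEM
t=6 i8&i9:st;sub ; pair

CYCLES = 7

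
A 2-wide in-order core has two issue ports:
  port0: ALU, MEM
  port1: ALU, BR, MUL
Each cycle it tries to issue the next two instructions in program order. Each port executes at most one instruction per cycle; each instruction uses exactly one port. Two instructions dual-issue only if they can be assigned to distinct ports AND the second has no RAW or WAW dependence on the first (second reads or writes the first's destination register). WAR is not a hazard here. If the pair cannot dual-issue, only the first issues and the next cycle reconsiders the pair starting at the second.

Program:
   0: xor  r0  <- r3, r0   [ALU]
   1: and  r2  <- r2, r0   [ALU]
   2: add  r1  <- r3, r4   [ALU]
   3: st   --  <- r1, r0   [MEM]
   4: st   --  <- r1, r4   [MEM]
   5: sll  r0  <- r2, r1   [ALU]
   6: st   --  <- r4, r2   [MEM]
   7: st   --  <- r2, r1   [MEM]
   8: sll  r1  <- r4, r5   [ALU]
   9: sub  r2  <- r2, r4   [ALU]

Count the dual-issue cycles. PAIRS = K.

PAIRS = 3

[0] i0  xor  -- RAW r0
[1] i1/i2  and add  -- 2-wide
[2] i3  st  -- no-port MEM/MEM
[3] i4/i5  st sll  -- 2-wide
[4] i6  st  -- no-port MEM/MEM
[5] i7/i8  st sll  -- 2-wide
[6] i9  sub  -- tail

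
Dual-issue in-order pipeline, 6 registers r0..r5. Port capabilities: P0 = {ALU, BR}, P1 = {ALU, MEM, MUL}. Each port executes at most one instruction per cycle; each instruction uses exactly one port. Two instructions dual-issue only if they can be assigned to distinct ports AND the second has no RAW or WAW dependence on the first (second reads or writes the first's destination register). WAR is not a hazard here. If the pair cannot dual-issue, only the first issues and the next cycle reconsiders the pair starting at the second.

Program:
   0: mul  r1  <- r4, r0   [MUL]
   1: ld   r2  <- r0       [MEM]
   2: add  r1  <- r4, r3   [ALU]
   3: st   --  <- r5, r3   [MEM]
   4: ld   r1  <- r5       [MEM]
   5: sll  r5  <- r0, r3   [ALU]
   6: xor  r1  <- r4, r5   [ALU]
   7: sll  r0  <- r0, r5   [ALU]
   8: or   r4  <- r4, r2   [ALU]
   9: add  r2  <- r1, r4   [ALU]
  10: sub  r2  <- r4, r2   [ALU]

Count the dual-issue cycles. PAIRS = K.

PAIRS = 3

0. mul @i0  | no-port MUL/MEM
1. ld;add @i1/i2  | dual
2. st @i3  | no-port MEM/MEM
3. ld;sll @i4/i5  | dual
4. xor;sll @i6/i7  | dual
5. or @i8  | RAW r4
6. add @i9  | RAW+WAW r2
7. sub @i10  | tail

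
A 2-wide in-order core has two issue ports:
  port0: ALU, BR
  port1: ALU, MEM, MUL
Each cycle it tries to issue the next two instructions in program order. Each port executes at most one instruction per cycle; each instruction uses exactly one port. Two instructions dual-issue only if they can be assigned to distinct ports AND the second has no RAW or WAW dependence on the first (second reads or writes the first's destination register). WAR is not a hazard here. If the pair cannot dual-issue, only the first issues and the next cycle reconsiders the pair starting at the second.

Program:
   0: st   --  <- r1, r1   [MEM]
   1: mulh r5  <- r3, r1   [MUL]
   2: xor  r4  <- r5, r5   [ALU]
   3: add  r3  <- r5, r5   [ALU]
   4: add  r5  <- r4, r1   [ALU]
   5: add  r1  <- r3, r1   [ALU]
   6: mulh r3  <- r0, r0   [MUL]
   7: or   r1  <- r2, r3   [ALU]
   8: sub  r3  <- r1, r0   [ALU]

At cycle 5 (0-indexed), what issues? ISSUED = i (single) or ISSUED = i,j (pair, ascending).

ISSUED = 7

#0 head=0: st i0 no-port MEM/MUL
#1 head=1: mulh i1 RAW r5
#2 head=2: xor+add i2+i3 2-wide
#3 head=4: add+add i4+i5 2-wide
#4 head=6: mulh i6 RAW r3
#5 head=7: or i7 RAW r1
#6 head=8: sub i8 tail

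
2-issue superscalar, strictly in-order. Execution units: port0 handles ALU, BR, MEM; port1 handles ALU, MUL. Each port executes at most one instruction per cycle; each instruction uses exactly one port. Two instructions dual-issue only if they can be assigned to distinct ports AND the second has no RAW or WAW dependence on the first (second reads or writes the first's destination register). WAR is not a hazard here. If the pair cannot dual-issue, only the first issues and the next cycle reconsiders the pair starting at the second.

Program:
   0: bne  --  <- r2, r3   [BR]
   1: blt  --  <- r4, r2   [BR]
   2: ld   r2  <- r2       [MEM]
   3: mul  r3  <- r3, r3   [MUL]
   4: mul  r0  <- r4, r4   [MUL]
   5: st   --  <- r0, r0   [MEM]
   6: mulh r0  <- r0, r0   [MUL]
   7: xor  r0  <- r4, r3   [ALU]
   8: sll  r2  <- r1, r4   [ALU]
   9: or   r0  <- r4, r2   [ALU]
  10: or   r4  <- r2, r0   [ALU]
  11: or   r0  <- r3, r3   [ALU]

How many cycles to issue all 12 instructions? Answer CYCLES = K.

c0: i0 bne.BR  no-port BR/BR
c1: i1 blt.BR  no-port BR/MEM
c2: i2/i3 ld.MEM/mul.MUL  2-wide
c3: i4 mul.MUL  RAW r0
c4: i5/i6 st.MEM/mulh.MUL  2-wide
c5: i7/i8 xor.ALU/sll.ALU  2-wide
c6: i9 or.ALU  RAW r0
c7: i10/i11 or.ALU/or.ALU  2-wide

CYCLES = 8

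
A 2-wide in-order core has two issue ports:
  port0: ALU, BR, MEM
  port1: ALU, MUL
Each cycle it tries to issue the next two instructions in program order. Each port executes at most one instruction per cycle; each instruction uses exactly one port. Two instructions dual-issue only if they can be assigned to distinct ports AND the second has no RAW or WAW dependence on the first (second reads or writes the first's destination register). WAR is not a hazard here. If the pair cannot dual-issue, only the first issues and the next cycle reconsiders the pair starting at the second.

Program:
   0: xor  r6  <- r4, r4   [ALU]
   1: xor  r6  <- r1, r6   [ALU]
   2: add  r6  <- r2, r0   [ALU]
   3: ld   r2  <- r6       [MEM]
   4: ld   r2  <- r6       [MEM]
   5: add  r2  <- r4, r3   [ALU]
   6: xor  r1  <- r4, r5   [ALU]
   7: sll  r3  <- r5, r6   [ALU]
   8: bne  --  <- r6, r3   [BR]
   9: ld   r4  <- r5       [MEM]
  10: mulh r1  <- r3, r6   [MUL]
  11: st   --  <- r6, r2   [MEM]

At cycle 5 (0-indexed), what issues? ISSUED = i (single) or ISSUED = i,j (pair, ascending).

0. xor @i0  | RAW+WAW r6
1. xor @i1  | WAW r6
2. add @i2  | RAW r6
3. ld @i3  | no-port MEM/MEM
4. ld @i4  | WAW r2
5. add;xor @i5+i6  | dual
6. sll @i7  | RAW r3
7. bne @i8  | no-port BR/MEM
8. ld;mulh @i9+i10  | dual
9. st @i11  | tail

ISSUED = 5,6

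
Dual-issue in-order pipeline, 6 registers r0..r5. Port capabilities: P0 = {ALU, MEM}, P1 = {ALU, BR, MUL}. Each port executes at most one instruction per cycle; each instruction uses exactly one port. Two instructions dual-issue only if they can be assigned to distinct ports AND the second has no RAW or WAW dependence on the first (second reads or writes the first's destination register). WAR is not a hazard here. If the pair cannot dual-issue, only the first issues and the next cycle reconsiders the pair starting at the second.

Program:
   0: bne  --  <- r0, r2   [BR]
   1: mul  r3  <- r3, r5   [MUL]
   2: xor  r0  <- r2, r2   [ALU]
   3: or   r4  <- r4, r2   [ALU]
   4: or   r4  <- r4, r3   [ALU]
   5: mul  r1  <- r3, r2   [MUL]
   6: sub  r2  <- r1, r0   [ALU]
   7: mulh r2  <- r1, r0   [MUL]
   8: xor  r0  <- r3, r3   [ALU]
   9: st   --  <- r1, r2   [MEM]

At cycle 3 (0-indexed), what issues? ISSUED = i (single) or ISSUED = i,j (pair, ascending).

0. bne @i0  | no-port BR/MUL
1. mul+xor @i1+i2  | dual
2. or @i3  | RAW+WAW r4
3. or+mul @i4+i5  | dual
4. sub @i6  | WAW r2
5. mulh+xor @i7+i8  | dual
6. st @i9  | tail

ISSUED = 4,5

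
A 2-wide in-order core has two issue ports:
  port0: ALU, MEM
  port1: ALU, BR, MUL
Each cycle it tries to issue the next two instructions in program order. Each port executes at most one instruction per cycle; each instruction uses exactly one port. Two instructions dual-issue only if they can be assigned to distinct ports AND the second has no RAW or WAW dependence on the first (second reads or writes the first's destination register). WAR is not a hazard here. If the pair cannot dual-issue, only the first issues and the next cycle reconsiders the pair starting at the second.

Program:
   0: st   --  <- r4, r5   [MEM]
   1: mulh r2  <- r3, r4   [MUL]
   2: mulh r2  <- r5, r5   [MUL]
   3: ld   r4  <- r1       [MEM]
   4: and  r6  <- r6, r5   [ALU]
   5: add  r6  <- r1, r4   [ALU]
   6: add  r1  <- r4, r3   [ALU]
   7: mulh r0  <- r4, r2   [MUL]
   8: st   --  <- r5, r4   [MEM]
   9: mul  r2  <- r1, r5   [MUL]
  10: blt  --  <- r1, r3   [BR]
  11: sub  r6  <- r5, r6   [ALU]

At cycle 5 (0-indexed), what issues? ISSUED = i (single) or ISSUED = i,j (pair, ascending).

t=0 i0/i1:st.MEM;mulh.MUL ; 2-wide
t=1 i2/i3:mulh.MUL;ld.MEM ; 2-wide
t=2 i4:and.ALU ; WAW r6
t=3 i5/i6:add.ALU;add.ALU ; 2-wide
t=4 i7/i8:mulh.MUL;st.MEM ; 2-wide
t=5 i9:mul.MUL ; no-port MUL/BR
t=6 i10/i11:blt.BR;sub.ALU ; 2-wide

ISSUED = 9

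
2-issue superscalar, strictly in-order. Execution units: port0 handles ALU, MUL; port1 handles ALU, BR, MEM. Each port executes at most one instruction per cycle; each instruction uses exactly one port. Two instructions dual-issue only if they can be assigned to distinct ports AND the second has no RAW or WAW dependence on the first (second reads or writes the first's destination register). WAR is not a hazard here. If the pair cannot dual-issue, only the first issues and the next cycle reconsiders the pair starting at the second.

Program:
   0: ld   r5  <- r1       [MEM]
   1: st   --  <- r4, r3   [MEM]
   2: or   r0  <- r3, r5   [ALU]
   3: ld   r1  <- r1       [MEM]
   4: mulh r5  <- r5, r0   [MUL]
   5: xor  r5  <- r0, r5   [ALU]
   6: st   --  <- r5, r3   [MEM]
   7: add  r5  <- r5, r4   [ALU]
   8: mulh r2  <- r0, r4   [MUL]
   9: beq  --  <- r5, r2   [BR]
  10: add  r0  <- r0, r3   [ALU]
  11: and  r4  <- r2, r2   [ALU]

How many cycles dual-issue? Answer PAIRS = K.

t=0 i0:ld ; no-port MEM/MEM
t=1 i1+i2:st/or ; pair
t=2 i3+i4:ld/mulh ; pair
t=3 i5:xor ; RAW r5
t=4 i6+i7:st/add ; pair
t=5 i8:mulh ; RAW r2
t=6 i9+i10:beq/add ; pair
t=7 i11:and ; tail

PAIRS = 4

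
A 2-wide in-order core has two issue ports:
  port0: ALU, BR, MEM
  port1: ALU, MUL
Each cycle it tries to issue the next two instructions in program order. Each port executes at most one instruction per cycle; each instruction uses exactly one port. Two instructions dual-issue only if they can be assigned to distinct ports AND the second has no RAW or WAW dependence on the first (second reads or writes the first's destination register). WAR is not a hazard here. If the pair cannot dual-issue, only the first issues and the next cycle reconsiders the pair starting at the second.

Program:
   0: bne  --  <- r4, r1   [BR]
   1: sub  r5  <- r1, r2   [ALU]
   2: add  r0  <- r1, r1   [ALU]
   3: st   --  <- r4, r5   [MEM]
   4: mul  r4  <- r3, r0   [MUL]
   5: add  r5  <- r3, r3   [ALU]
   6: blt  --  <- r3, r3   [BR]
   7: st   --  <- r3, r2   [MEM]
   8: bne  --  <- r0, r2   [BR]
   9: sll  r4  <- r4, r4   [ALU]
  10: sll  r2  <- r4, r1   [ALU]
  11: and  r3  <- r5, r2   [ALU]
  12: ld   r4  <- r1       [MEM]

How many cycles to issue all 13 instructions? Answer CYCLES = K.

CYCLES = 8

  cy0 -> i0/i1 (bne/sub) dual
  cy1 -> i2/i3 (add/st) dual
  cy2 -> i4/i5 (mul/add) dual
  cy3 -> i6 (blt) no-port BR/MEM
  cy4 -> i7 (st) no-port MEM/BR
  cy5 -> i8/i9 (bne/sll) dual
  cy6 -> i10 (sll) RAW r2
  cy7 -> i11/i12 (and/ld) dual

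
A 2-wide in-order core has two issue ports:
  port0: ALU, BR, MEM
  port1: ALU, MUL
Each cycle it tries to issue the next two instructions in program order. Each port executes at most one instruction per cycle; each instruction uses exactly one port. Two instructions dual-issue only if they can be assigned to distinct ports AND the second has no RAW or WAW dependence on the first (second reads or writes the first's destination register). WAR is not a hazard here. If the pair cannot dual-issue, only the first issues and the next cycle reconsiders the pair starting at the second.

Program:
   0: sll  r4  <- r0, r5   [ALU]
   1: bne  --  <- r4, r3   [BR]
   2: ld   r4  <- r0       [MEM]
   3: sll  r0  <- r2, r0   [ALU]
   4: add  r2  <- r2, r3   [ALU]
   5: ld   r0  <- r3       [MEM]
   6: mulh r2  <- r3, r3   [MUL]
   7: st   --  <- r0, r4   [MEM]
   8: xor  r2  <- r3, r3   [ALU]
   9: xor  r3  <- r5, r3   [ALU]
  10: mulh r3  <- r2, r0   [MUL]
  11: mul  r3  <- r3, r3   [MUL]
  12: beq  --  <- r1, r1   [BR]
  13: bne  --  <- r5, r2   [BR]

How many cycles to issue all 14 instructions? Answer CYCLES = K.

CYCLES = 9

c0: i0 sll  RAW r4
c1: i1 bne  no-port BR/MEM
c2: i2/i3 ld;sll  dual
c3: i4/i5 add;ld  dual
c4: i6/i7 mulh;st  dual
c5: i8/i9 xor;xor  dual
c6: i10 mulh  no-port MUL/MUL
c7: i11/i12 mul;beq  dual
c8: i13 bne  tail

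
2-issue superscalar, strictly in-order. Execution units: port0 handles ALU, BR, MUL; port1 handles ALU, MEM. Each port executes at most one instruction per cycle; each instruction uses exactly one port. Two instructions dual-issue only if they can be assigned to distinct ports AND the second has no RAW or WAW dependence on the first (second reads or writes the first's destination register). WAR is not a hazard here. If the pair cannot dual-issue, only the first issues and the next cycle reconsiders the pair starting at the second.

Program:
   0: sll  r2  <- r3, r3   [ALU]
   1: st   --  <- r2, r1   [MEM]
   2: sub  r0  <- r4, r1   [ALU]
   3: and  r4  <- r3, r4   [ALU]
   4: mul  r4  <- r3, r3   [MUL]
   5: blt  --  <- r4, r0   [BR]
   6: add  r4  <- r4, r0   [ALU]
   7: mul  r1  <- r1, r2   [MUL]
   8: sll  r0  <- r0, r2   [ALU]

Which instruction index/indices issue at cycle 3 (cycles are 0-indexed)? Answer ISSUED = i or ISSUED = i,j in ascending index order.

ISSUED = 4

  cy0 -> i0 (sll) RAW r2
  cy1 -> i1+i2 (st;sub) pair
  cy2 -> i3 (and) WAW r4
  cy3 -> i4 (mul) no-port MUL/BR
  cy4 -> i5+i6 (blt;add) pair
  cy5 -> i7+i8 (mul;sll) pair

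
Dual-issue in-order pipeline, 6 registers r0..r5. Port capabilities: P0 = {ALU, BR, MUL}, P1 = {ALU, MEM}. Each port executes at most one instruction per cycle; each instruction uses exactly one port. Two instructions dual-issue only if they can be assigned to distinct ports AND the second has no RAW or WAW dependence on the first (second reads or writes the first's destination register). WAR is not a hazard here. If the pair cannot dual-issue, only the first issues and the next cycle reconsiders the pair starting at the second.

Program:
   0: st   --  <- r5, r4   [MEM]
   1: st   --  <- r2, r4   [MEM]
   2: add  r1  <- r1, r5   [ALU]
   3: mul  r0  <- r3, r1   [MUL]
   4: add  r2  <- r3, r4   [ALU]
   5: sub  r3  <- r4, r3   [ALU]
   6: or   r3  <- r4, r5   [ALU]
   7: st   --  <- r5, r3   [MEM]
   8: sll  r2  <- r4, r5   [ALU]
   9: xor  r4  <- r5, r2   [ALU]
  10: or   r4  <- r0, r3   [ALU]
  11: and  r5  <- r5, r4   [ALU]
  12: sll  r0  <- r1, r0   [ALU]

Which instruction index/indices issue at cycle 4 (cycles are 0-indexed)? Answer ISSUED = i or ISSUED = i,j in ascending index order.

ISSUED = 6

c0: i0 st  no-port MEM/MEM
c1: i1/i2 st add  pair
c2: i3/i4 mul add  pair
c3: i5 sub  WAW r3
c4: i6 or  RAW r3
c5: i7/i8 st sll  pair
c6: i9 xor  WAW r4
c7: i10 or  RAW r4
c8: i11/i12 and sll  pair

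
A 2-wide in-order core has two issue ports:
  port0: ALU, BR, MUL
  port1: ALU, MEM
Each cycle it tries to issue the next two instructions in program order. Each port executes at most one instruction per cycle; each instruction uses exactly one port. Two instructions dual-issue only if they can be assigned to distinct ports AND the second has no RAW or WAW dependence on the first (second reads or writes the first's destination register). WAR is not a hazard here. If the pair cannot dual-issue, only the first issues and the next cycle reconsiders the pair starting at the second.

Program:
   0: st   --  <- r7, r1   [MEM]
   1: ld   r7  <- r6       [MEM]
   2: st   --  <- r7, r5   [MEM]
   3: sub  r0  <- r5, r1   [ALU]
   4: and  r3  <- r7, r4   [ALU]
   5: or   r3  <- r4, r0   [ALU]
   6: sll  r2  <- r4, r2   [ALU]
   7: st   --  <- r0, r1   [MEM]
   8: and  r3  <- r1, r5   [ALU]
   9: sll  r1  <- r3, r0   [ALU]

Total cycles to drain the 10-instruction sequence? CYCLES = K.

CYCLES = 7

t=0 i0:st ; no-port MEM/MEM
t=1 i1:ld ; no-port MEM/MEM
t=2 i2+i3:st/sub ; pair
t=3 i4:and ; WAW r3
t=4 i5+i6:or/sll ; pair
t=5 i7+i8:st/and ; pair
t=6 i9:sll ; tail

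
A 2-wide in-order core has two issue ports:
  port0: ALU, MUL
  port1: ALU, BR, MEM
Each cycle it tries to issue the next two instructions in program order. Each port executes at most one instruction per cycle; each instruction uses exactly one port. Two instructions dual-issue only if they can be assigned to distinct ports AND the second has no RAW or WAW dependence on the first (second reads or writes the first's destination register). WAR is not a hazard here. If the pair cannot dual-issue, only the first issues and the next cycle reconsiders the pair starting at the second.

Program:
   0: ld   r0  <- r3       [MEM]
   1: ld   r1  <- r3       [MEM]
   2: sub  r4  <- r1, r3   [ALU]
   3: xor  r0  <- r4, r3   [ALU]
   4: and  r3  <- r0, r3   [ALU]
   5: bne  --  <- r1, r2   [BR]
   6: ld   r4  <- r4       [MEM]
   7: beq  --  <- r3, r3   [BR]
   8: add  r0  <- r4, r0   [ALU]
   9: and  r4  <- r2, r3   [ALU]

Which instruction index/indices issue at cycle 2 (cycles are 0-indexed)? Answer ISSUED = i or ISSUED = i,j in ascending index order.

c0: i0 ld  no-port MEM/MEM
c1: i1 ld  RAW r1
c2: i2 sub  RAW r4
c3: i3 xor  RAW r0
c4: i4+i5 and;bne  2-wide
c5: i6 ld  no-port MEM/BR
c6: i7+i8 beq;add  2-wide
c7: i9 and  tail

ISSUED = 2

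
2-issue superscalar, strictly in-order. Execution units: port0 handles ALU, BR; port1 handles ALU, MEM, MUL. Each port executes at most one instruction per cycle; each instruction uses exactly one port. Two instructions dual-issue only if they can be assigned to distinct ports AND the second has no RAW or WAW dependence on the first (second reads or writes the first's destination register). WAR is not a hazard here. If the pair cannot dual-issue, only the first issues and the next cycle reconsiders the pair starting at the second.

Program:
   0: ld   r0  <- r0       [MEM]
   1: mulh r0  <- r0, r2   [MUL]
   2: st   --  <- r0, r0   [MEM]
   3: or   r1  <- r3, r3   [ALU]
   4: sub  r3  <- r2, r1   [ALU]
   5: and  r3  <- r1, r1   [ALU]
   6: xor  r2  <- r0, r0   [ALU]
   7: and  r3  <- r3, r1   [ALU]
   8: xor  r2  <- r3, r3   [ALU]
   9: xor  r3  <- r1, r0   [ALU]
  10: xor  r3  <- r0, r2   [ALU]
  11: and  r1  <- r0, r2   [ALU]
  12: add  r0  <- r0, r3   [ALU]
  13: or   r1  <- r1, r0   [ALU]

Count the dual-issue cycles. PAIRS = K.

[0] i0  ld.MEM  -- no-port MEM/MUL
[1] i1  mulh.MUL  -- no-port MUL/MEM
[2] i2,i3  st.MEM or.ALU  -- 2-wide
[3] i4  sub.ALU  -- WAW r3
[4] i5,i6  and.ALU xor.ALU  -- 2-wide
[5] i7  and.ALU  -- RAW r3
[6] i8,i9  xor.ALU xor.ALU  -- 2-wide
[7] i10,i11  xor.ALU and.ALU  -- 2-wide
[8] i12  add.ALU  -- RAW r0
[9] i13  or.ALU  -- tail

PAIRS = 4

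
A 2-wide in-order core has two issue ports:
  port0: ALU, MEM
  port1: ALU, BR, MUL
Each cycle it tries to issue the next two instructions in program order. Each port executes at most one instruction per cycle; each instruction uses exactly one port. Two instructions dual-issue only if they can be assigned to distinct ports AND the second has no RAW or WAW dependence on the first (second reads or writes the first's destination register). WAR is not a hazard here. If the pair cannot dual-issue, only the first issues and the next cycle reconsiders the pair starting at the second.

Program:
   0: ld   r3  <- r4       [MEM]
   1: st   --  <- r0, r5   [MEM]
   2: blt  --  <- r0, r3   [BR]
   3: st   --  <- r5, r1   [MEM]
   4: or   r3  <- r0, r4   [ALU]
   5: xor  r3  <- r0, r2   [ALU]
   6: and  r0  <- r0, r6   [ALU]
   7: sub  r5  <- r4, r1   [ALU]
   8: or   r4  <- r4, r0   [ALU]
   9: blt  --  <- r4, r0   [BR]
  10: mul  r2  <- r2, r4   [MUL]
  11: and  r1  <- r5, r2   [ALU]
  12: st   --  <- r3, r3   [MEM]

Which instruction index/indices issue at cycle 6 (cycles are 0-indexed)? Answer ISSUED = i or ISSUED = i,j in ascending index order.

ISSUED = 10

#0 head=0: ld.MEM i0 no-port MEM/MEM
#1 head=1: st.MEM+blt.BR i1/i2 2-wide
#2 head=3: st.MEM+or.ALU i3/i4 2-wide
#3 head=5: xor.ALU+and.ALU i5/i6 2-wide
#4 head=7: sub.ALU+or.ALU i7/i8 2-wide
#5 head=9: blt.BR i9 no-port BR/MUL
#6 head=10: mul.MUL i10 RAW r2
#7 head=11: and.ALU+st.MEM i11/i12 2-wide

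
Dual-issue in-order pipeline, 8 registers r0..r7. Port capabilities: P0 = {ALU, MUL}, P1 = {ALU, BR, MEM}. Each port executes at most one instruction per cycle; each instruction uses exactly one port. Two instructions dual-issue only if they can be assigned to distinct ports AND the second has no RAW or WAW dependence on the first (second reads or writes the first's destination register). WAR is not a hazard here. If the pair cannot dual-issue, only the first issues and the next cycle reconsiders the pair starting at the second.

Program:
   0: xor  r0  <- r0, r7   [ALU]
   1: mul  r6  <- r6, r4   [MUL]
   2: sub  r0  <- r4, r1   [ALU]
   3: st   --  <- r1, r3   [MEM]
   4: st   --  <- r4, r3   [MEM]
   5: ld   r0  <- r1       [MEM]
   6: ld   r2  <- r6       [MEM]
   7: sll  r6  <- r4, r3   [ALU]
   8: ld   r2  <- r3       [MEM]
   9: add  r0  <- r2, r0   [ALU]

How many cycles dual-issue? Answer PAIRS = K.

0. xor.ALU mul.MUL @i0/i1  | dual
1. sub.ALU st.MEM @i2/i3  | dual
2. st.MEM @i4  | no-port MEM/MEM
3. ld.MEM @i5  | no-port MEM/MEM
4. ld.MEM sll.ALU @i6/i7  | dual
5. ld.MEM @i8  | RAW r2
6. add.ALU @i9  | tail

PAIRS = 3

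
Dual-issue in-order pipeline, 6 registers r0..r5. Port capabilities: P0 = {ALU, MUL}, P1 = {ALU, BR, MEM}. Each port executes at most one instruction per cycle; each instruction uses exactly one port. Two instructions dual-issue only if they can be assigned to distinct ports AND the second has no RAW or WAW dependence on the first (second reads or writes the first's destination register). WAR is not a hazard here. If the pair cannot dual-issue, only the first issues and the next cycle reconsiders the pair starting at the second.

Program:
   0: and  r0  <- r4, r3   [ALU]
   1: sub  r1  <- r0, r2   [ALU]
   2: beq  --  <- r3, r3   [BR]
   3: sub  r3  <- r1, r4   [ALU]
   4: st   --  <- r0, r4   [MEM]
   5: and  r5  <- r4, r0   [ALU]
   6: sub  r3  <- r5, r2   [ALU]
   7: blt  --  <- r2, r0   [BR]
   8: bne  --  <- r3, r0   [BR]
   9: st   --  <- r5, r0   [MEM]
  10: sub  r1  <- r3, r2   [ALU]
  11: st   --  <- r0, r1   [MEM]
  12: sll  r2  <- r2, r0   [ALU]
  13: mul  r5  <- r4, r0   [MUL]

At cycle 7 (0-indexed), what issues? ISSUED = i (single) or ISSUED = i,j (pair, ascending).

ISSUED = 11,12

t=0 i0:and ; RAW r0
t=1 i1+i2:sub;beq ; pair
t=2 i3+i4:sub;st ; pair
t=3 i5:and ; RAW r5
t=4 i6+i7:sub;blt ; pair
t=5 i8:bne ; no-port BR/MEM
t=6 i9+i10:st;sub ; pair
t=7 i11+i12:st;sll ; pair
t=8 i13:mul ; tail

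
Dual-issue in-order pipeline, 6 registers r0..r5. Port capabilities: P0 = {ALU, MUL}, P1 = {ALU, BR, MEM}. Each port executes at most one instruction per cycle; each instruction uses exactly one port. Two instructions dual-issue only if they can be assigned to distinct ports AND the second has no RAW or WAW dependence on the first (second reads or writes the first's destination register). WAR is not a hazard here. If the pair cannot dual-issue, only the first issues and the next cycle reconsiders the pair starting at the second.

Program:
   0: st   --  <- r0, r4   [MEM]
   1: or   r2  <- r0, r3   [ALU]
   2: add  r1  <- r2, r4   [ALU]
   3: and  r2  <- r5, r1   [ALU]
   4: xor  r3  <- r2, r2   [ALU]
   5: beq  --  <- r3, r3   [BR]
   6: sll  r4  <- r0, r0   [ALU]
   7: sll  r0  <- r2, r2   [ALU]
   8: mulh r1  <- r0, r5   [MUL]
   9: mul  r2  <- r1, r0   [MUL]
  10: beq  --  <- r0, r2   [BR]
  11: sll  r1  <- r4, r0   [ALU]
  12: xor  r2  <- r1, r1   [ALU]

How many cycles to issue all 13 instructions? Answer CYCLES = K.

0. st.MEM/or.ALU @i0+i1  | dual
1. add.ALU @i2  | RAW r1
2. and.ALU @i3  | RAW r2
3. xor.ALU @i4  | RAW r3
4. beq.BR/sll.ALU @i5+i6  | dual
5. sll.ALU @i7  | RAW r0
6. mulh.MUL @i8  | no-port MUL/MUL
7. mul.MUL @i9  | RAW r2
8. beq.BR/sll.ALU @i10+i11  | dual
9. xor.ALU @i12  | tail

CYCLES = 10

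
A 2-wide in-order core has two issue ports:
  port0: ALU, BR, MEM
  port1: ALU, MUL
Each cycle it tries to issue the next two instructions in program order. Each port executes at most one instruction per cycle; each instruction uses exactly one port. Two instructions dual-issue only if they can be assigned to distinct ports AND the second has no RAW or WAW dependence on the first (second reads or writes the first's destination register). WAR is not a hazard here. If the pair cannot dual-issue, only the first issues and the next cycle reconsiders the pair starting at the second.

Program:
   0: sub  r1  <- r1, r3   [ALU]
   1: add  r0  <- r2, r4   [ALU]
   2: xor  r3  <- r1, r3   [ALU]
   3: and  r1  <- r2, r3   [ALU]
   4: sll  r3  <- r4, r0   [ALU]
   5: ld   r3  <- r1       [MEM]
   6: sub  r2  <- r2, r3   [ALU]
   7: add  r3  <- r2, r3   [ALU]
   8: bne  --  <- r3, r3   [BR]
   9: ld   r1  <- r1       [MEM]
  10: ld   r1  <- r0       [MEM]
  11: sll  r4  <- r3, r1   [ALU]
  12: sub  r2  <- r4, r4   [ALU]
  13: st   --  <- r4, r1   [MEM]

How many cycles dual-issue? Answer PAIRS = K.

PAIRS = 3

c0: i0&i1 sub add  pair
c1: i2 xor  RAW r3
c2: i3&i4 and sll  pair
c3: i5 ld  RAW r3
c4: i6 sub  RAW r2
c5: i7 add  RAW r3
c6: i8 bne  no-port BR/MEM
c7: i9 ld  no-port MEM/MEM
c8: i10 ld  RAW r1
c9: i11 sll  RAW r4
c10: i12&i13 sub st  pair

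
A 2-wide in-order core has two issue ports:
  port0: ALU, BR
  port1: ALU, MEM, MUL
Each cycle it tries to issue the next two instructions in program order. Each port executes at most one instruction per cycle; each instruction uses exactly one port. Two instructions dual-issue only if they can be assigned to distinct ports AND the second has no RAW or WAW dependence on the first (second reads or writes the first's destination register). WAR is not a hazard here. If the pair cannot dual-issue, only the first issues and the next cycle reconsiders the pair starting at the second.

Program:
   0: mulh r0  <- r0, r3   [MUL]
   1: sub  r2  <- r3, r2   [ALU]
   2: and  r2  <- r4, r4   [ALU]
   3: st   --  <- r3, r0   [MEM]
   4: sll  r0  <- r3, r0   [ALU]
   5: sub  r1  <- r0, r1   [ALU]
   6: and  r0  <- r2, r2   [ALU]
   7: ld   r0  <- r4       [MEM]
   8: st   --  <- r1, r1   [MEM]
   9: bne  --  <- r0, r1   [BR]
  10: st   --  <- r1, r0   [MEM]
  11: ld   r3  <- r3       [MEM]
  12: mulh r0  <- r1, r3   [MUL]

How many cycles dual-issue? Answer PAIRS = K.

PAIRS = 4

#0 head=0: mulh/sub i0/i1 dual
#1 head=2: and/st i2/i3 dual
#2 head=4: sll i4 RAW r0
#3 head=5: sub/and i5/i6 dual
#4 head=7: ld i7 no-port MEM/MEM
#5 head=8: st/bne i8/i9 dual
#6 head=10: st i10 no-port MEM/MEM
#7 head=11: ld i11 no-port MEM/MUL
#8 head=12: mulh i12 tail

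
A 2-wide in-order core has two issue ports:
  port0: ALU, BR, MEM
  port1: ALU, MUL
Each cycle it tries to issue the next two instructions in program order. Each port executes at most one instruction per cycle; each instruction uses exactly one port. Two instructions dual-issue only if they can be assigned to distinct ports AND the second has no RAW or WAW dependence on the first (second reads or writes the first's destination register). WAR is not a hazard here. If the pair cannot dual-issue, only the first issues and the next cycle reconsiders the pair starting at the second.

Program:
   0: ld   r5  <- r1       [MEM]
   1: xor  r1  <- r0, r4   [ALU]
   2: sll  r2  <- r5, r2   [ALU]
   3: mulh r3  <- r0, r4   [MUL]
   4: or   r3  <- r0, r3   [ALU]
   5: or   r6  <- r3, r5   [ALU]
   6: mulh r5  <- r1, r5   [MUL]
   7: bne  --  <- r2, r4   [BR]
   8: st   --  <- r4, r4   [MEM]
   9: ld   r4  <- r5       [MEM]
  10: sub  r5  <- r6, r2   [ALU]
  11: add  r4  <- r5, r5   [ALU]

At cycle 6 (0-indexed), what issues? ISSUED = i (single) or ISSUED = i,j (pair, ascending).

t=0 i0,i1:ld+xor ; dual
t=1 i2,i3:sll+mulh ; dual
t=2 i4:or ; RAW r3
t=3 i5,i6:or+mulh ; dual
t=4 i7:bne ; no-port BR/MEM
t=5 i8:st ; no-port MEM/MEM
t=6 i9,i10:ld+sub ; dual
t=7 i11:add ; tail

ISSUED = 9,10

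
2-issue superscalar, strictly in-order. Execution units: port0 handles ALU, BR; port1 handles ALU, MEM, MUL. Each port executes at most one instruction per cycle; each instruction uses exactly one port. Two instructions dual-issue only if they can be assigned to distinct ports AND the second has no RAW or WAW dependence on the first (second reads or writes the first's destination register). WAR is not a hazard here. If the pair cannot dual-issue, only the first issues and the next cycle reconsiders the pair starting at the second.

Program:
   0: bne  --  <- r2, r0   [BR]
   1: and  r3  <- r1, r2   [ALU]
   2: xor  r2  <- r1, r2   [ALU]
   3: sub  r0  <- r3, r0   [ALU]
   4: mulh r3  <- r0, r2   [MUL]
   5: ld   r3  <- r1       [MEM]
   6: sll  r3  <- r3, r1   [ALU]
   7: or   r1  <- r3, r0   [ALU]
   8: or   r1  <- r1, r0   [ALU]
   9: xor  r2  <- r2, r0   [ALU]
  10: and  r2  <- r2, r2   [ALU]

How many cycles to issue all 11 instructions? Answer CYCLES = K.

CYCLES = 8

t=0 i0+i1:bne.BR/and.ALU ; dual
t=1 i2+i3:xor.ALU/sub.ALU ; dual
t=2 i4:mulh.MUL ; no-port MUL/MEM
t=3 i5:ld.MEM ; RAW+WAW r3
t=4 i6:sll.ALU ; RAW r3
t=5 i7:or.ALU ; RAW+WAW r1
t=6 i8+i9:or.ALU/xor.ALU ; dual
t=7 i10:and.ALU ; tail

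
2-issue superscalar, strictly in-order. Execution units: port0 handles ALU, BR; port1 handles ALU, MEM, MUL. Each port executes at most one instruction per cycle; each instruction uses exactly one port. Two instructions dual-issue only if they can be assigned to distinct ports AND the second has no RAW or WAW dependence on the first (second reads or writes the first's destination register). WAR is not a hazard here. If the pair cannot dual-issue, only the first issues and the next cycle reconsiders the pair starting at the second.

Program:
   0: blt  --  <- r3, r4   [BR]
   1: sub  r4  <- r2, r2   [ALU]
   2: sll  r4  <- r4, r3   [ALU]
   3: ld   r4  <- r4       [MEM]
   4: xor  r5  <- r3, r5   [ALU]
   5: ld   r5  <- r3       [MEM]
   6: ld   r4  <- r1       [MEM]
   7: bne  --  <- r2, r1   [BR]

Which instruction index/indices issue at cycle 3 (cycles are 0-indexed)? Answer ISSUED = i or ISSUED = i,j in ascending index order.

c0: i0+i1 blt;sub  dual
c1: i2 sll  RAW+WAW r4
c2: i3+i4 ld;xor  dual
c3: i5 ld  no-port MEM/MEM
c4: i6+i7 ld;bne  dual

ISSUED = 5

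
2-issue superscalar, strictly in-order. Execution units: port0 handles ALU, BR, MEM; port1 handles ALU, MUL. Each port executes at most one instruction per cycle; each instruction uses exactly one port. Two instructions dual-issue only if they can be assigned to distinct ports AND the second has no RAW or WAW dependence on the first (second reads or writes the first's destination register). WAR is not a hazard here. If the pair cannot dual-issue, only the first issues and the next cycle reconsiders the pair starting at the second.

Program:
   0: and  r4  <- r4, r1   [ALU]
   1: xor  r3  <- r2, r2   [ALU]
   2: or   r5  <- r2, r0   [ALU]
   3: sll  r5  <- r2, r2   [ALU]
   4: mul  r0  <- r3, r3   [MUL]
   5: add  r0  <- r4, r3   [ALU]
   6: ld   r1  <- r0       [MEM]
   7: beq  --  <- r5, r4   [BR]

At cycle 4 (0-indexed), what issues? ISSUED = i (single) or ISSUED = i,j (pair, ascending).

t=0 i0,i1:and.ALU xor.ALU ; pair
t=1 i2:or.ALU ; WAW r5
t=2 i3,i4:sll.ALU mul.MUL ; pair
t=3 i5:add.ALU ; RAW r0
t=4 i6:ld.MEM ; no-port MEM/BR
t=5 i7:beq.BR ; tail

ISSUED = 6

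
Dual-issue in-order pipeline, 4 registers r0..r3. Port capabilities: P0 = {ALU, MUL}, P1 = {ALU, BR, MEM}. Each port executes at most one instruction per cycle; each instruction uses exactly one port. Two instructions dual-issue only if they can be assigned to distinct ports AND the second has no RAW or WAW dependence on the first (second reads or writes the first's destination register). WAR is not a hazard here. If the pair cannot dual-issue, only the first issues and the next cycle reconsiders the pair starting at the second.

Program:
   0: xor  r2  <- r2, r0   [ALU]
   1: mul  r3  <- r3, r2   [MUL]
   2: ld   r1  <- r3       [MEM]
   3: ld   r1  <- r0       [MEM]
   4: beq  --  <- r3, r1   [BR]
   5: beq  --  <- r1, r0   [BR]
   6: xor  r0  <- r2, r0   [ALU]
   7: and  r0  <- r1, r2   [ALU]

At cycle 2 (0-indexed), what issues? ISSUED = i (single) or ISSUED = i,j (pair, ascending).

0. xor.ALU @i0  | RAW r2
1. mul.MUL @i1  | RAW r3
2. ld.MEM @i2  | no-port MEM/MEM
3. ld.MEM @i3  | no-port MEM/BR
4. beq.BR @i4  | no-port BR/BR
5. beq.BR/xor.ALU @i5,i6  | pair
6. and.ALU @i7  | tail

ISSUED = 2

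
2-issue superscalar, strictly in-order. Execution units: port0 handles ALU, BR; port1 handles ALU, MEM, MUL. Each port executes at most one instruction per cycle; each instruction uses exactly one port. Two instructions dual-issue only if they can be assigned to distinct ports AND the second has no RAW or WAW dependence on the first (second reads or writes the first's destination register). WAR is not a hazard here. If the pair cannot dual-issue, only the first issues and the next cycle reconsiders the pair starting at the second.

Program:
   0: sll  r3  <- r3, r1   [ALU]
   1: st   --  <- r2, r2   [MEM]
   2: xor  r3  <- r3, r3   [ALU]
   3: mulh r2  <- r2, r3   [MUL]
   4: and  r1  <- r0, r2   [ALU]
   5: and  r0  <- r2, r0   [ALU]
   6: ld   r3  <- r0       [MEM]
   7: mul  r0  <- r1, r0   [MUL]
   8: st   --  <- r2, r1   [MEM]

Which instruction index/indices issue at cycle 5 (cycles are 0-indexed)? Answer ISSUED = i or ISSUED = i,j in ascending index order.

ISSUED = 7

  cy0 -> i0+i1 (sll.ALU+st.MEM) pair
  cy1 -> i2 (xor.ALU) RAW r3
  cy2 -> i3 (mulh.MUL) RAW r2
  cy3 -> i4+i5 (and.ALU+and.ALU) pair
  cy4 -> i6 (ld.MEM) no-port MEM/MUL
  cy5 -> i7 (mul.MUL) no-port MUL/MEM
  cy6 -> i8 (st.MEM) tail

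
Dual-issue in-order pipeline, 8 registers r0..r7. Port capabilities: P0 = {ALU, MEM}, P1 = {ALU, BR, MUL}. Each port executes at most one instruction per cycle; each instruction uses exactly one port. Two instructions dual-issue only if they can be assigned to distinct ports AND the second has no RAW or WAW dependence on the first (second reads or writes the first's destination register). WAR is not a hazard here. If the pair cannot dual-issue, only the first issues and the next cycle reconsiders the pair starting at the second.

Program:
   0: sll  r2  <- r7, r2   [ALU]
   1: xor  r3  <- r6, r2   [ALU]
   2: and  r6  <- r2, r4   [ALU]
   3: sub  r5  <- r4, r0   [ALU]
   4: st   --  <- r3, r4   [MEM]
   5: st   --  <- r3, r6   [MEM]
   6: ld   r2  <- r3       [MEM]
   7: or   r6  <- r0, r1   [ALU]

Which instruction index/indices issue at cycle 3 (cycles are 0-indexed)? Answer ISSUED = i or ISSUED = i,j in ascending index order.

c0: i0 sll  RAW r2
c1: i1,i2 xor and  pair
c2: i3,i4 sub st  pair
c3: i5 st  no-port MEM/MEM
c4: i6,i7 ld or  pair

ISSUED = 5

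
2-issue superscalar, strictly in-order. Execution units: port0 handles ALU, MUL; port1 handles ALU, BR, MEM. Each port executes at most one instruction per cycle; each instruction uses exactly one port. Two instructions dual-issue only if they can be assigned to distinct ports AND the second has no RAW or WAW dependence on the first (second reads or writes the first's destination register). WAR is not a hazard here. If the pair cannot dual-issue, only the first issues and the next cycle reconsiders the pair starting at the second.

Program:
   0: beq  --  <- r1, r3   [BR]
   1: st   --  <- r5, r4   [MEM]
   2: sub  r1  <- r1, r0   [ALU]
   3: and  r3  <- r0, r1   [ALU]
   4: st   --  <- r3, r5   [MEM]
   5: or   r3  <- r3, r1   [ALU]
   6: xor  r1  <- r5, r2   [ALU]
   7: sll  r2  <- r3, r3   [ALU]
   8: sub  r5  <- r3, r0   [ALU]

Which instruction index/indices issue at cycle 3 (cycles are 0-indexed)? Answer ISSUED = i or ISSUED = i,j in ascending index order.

ISSUED = 4,5

0. beq @i0  | no-port BR/MEM
1. st/sub @i1,i2  | 2-wide
2. and @i3  | RAW r3
3. st/or @i4,i5  | 2-wide
4. xor/sll @i6,i7  | 2-wide
5. sub @i8  | tail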